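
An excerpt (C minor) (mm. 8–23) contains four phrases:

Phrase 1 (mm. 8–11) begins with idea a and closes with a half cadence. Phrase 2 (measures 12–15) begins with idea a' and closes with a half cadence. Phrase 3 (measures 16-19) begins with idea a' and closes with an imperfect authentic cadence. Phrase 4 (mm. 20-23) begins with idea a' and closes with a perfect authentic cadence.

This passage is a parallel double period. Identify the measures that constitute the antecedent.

measures 8–15

In a double period the four phrases pair into a large antecedent (phrases 1–2, ending half cadence) and a large consequent (phrases 3–4, ending perfect authentic cadence). The antecedent spans mm. 8-15.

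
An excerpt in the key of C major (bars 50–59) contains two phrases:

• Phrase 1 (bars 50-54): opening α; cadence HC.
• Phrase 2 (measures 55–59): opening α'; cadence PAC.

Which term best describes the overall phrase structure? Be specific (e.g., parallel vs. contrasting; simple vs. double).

parallel period

Phrase 1 ends with a half cadence (weaker) and phrase 2 with a perfect authentic cadence (stronger): antecedent + consequent = a period.
The two phrases open with the same material (α / α'), so the period is parallel.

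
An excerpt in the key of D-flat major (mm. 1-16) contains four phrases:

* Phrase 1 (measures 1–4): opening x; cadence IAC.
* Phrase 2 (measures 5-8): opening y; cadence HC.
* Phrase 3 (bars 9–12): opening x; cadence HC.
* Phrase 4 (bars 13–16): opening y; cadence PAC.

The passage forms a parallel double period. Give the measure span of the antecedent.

In a double period the four phrases pair into a large antecedent (phrases 1–2, ending half cadence) and a large consequent (phrases 3–4, ending perfect authentic cadence). The antecedent spans mm. 1–8.

measures 1–8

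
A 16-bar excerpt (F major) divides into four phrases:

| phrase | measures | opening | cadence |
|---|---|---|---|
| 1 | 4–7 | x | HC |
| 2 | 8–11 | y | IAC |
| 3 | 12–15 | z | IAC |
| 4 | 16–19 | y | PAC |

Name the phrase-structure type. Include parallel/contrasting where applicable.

contrasting double period

Four phrases in two halves: the first half (mm. 4-11) ends with an imperfect authentic cadence, the second (bars 12-19) with a perfect authentic cadence — a large antecedent–consequent pair, i.e. a double period.
Phrase 3 begins with different material from phrase 1, making it contrasting.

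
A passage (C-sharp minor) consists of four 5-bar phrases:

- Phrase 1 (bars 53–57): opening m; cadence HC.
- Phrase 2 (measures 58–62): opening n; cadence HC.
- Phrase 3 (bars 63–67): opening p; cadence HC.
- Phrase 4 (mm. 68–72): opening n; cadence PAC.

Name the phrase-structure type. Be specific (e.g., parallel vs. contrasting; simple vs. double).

Four phrases in two halves: the first half (measures 53–62) ends with a half cadence, the second (mm. 63-72) with a perfect authentic cadence — a large antecedent–consequent pair, i.e. a double period.
Phrase 3 begins with different material from phrase 1, making it contrasting.

contrasting double period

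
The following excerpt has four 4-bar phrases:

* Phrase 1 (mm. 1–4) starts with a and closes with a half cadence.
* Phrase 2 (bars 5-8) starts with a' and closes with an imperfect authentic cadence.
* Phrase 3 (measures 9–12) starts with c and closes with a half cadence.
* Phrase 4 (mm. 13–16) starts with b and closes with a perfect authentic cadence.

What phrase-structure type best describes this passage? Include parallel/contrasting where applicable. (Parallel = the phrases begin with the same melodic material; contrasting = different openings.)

contrasting double period

Four phrases in two halves: the first half (bars 1–8) ends with an imperfect authentic cadence, the second (bars 9–16) with a perfect authentic cadence — a large antecedent–consequent pair, i.e. a double period.
Phrase 3 begins with different material from phrase 1, making it contrasting.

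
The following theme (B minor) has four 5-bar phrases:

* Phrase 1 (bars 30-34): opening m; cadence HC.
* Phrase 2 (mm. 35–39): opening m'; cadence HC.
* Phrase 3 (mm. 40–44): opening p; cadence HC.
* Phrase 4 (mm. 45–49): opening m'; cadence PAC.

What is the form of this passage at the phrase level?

contrasting double period

Four phrases in two halves: the first half (measures 30-39) ends with a half cadence, the second (mm. 40–49) with a perfect authentic cadence — a large antecedent–consequent pair, i.e. a double period.
Phrase 3 begins with different material from phrase 1, making it contrasting.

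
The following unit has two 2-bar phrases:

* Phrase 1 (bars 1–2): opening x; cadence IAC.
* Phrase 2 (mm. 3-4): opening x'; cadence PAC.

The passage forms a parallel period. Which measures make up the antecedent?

The phrase ending with the weaker cadence (imperfect authentic cadence) is the antecedent; the one ending more conclusively (perfect authentic cadence) is the consequent. The antecedent is measures 1–2.

measures 1–2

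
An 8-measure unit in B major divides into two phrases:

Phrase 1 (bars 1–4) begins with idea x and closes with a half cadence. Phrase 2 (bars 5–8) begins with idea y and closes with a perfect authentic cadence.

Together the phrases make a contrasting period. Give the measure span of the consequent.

measures 5–8

The phrase ending with the weaker cadence (half cadence) is the antecedent; the one ending more conclusively (perfect authentic cadence) is the consequent. The consequent is measures 5–8.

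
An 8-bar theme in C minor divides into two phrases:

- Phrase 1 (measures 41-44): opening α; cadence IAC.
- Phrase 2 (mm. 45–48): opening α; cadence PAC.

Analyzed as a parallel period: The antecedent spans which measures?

measures 41–44

The antecedent is the phrase ending with the weaker cadence (imperfect authentic cadence, phrase 1) and the consequent the one ending more conclusively (perfect authentic cadence, phrase 2); the antecedent is mm. 41–44.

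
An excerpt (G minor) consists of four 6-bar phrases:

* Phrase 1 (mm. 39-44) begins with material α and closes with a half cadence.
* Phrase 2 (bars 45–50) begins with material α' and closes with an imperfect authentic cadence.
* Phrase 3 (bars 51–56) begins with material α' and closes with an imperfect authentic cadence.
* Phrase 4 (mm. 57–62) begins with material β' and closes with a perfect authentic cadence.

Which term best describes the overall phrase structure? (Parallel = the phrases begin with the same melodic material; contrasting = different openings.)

Four phrases in two halves: the first half (bars 39–50) ends with an imperfect authentic cadence, the second (mm. 51-62) with a perfect authentic cadence — a large antecedent–consequent pair, i.e. a double period.
Phrase 3 begins with the same material as phrase 1, making it parallel.

parallel double period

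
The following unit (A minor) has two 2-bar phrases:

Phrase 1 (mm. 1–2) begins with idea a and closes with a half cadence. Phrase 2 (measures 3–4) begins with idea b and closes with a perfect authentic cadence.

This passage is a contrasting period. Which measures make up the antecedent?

The antecedent is the phrase ending with the weaker cadence (half cadence, phrase 1) and the consequent the one ending more conclusively (perfect authentic cadence, phrase 2); the antecedent is measures 1–2.

measures 1–2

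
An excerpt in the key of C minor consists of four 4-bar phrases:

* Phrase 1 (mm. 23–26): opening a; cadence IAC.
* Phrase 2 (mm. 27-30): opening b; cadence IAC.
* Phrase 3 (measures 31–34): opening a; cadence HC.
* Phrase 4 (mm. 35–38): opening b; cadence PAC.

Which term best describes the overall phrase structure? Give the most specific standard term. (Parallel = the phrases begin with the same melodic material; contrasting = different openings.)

Four phrases in two halves: the first half (mm. 23–30) ends with an imperfect authentic cadence, the second (bars 31-38) with a perfect authentic cadence — a large antecedent–consequent pair, i.e. a double period.
Phrase 3 begins with the same material as phrase 1, making it parallel.

parallel double period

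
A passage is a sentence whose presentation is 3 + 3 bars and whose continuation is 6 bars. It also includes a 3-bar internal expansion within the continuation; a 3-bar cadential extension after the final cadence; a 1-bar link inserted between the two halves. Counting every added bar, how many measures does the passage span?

Basic sentence: 3 + 3 + 6 = 12 bars.
12 (basic form) + 3 (internal expansion) + 3 (cadential extension) + 1 (link) = 19.

19 measures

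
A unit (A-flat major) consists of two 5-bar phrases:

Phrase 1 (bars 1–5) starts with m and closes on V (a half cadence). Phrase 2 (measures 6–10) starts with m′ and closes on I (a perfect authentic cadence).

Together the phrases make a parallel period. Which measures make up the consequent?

measures 6–10

The phrase ending with the weaker cadence (half cadence) is the antecedent; the one ending more conclusively (perfect authentic cadence) is the consequent. The consequent is measures 6–10.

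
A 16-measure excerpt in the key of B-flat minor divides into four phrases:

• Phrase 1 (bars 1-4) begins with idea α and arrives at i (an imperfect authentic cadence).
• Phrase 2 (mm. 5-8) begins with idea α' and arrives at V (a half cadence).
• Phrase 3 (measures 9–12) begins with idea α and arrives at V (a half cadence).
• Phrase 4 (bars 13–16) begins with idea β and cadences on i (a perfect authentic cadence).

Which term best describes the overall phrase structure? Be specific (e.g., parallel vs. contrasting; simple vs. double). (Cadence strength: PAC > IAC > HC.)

Four phrases in two halves: the first half (mm. 1-8) ends with a half cadence, the second (mm. 9–16) with a perfect authentic cadence — a large antecedent–consequent pair, i.e. a double period.
Phrase 3 begins with the same material as phrase 1, making it parallel.

parallel double period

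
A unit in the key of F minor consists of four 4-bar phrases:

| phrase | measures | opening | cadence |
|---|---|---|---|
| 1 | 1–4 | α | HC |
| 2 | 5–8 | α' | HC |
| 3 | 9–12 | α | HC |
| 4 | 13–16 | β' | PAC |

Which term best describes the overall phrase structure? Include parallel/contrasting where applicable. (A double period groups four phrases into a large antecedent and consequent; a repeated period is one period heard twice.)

parallel double period

Four phrases in two halves: the first half (measures 1-8) ends with a half cadence, the second (bars 9-16) with a perfect authentic cadence — a large antecedent–consequent pair, i.e. a double period.
Phrase 3 begins with the same material as phrase 1, making it parallel.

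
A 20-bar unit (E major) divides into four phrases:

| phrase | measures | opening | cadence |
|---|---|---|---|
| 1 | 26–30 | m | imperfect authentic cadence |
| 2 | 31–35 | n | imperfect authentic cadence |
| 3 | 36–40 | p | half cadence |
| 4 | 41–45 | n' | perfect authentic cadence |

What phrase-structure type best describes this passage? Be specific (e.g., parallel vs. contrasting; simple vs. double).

Four phrases in two halves: the first half (mm. 26–35) ends with an imperfect authentic cadence, the second (mm. 36–45) with a perfect authentic cadence — a large antecedent–consequent pair, i.e. a double period.
Phrase 3 begins with different material from phrase 1, making it contrasting.

contrasting double period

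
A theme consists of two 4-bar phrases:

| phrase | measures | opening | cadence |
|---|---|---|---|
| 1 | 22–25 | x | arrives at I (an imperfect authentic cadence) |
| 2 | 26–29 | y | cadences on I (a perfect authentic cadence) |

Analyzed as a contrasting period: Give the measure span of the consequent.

measures 26–29

The antecedent is the phrase ending with the weaker cadence (imperfect authentic cadence, phrase 1) and the consequent the one ending more conclusively (perfect authentic cadence, phrase 2); the consequent is mm. 26–29.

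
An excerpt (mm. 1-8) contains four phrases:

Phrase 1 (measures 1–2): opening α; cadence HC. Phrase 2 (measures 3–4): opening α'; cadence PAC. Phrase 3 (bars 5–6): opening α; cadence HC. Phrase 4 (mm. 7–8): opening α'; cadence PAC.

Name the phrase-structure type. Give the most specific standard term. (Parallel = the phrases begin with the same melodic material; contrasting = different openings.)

repeated period

The cadence pattern HC–PAC–HC–PAC is weak–strong twice, and phrases 3–4 restate phrases 1–2: a period heard twice, not a double period (which would end weakly at phrase 2).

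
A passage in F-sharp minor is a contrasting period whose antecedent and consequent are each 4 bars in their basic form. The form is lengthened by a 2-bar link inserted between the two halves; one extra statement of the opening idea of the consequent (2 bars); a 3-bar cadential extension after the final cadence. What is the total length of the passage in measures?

15 measures

Basic contrasting period: 4 + 4 = 8 bars.
8 (basic form) + 2 (link) + 2 (extra statement) + 3 (cadential extension) = 15.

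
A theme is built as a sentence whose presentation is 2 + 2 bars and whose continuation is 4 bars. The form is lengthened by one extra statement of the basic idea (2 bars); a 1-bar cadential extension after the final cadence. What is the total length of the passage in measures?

Basic sentence: 2 + 2 + 4 = 8 bars.
8 (basic form) + 2 (extra statement) + 1 (cadential extension) = 11.

11 measures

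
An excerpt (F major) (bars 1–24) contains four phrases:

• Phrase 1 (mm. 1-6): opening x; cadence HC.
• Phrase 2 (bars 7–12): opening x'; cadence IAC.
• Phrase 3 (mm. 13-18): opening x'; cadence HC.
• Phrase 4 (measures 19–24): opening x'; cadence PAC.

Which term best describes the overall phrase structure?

parallel double period

Four phrases in two halves: the first half (measures 1–12) ends with an imperfect authentic cadence, the second (measures 13–24) with a perfect authentic cadence — a large antecedent–consequent pair, i.e. a double period.
Phrase 3 begins with the same material as phrase 1, making it parallel.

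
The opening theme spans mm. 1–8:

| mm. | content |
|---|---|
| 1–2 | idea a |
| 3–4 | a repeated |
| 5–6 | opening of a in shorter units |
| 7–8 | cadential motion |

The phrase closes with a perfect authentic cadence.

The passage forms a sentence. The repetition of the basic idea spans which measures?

measures 3–4

The presentation of a sentence is the basic idea (mm. 1–2) plus its repetition (measures 3–4); the repetition of the basic idea is therefore bars 3–4.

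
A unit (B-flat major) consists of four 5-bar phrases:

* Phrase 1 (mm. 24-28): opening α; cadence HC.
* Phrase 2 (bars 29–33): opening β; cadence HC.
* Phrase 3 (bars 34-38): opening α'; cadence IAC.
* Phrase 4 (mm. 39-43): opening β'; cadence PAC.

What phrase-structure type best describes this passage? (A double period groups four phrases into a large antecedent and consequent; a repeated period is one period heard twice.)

parallel double period

Four phrases in two halves: the first half (mm. 24-33) ends with a half cadence, the second (mm. 34–43) with a perfect authentic cadence — a large antecedent–consequent pair, i.e. a double period.
Phrase 3 begins with the same material as phrase 1, making it parallel.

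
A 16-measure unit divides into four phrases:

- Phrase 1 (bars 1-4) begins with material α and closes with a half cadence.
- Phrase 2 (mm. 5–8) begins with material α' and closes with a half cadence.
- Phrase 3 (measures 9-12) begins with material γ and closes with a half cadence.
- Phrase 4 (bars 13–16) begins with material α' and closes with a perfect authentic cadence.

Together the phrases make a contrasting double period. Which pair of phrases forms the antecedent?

phrases 1 and 2

In a double period the first pair of phrases (ending half cadence) is the large antecedent and the second pair (ending perfect authentic cadence) is the large consequent; the antecedent is phrases 1 and 2.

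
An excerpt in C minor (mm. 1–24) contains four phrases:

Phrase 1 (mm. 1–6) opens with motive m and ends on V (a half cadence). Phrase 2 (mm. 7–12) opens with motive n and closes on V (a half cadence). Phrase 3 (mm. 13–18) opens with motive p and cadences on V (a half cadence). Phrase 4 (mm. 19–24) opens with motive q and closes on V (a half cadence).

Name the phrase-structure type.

Phrase 4 ends with a half cadence, no stronger than phrase 2's half cadence, so the four phrases do not form a double period; nor do phrases 3–4 duplicate 1–2, so it is not a repeated period. With no phrase reaching a conclusive cadence, the passage is a phrase group.

phrase group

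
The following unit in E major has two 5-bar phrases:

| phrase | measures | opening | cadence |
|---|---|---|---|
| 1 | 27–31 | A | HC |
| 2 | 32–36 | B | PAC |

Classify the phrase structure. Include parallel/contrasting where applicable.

contrasting period

Phrase 1 ends with a half cadence (weaker) and phrase 2 with a perfect authentic cadence (stronger): antecedent + consequent = a period.
The two phrases open with different material (A / B), so the period is contrasting.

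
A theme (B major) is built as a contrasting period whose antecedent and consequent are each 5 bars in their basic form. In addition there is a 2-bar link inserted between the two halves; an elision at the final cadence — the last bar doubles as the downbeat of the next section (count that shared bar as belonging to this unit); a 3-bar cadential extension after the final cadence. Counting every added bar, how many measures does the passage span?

Basic contrasting period: 5 + 5 = 10 bars.
10 (basic form) + 2 (link) + 3 (cadential extension) = 15.
The elision shares a bar with the next section but does not change this unit's count.

15 measures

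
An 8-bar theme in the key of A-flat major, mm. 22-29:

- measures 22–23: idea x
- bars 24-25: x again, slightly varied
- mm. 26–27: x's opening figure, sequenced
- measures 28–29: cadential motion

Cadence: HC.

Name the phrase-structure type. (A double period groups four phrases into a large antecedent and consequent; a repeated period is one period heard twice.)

sentence

Basic idea (bars 22-23) + its repetition (measures 24–25) form the presentation; fragmentation and cadence (mm. 26–29) form the continuation — the 8-bar whole is a sentence.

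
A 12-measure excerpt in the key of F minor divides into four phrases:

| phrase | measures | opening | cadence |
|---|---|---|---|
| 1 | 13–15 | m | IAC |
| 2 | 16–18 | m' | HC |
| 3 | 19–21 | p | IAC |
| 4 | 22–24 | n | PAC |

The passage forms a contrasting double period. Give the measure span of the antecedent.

In a double period the first pair of phrases (ending half cadence) is the large antecedent and the second pair (ending perfect authentic cadence) is the large consequent; the antecedent is measures 13–18.

measures 13–18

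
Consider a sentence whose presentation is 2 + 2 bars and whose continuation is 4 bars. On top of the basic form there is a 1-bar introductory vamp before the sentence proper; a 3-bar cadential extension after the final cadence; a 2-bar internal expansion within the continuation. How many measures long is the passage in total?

Basic sentence: 2 + 2 + 4 = 8 bars.
8 (basic form) + 1 (introduction) + 3 (cadential extension) + 2 (internal expansion) = 14.

14 measures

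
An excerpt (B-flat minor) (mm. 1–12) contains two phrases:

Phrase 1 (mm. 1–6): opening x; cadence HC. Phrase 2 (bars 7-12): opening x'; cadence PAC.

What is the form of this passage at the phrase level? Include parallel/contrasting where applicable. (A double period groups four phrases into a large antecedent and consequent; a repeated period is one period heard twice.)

parallel period

Phrase 1 ends with a half cadence (weaker) and phrase 2 with a perfect authentic cadence (stronger): antecedent + consequent = a period.
The two phrases open with the same material (x / x'), so the period is parallel.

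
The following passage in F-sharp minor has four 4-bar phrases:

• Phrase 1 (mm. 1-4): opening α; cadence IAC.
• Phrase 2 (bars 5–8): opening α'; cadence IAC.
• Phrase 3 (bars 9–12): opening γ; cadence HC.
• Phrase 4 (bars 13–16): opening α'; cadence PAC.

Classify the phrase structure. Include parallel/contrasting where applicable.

contrasting double period

Four phrases in two halves: the first half (mm. 1–8) ends with an imperfect authentic cadence, the second (mm. 9–16) with a perfect authentic cadence — a large antecedent–consequent pair, i.e. a double period.
Phrase 3 begins with different material from phrase 1, making it contrasting.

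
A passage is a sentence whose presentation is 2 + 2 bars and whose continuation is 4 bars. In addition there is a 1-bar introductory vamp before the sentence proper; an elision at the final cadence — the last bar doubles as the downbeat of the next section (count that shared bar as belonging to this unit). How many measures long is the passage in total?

Basic sentence: 2 + 2 + 4 = 8 bars.
8 (basic form) + 1 (introduction) = 9.
The elision shares a bar with the next section but does not change this unit's count.

9 measures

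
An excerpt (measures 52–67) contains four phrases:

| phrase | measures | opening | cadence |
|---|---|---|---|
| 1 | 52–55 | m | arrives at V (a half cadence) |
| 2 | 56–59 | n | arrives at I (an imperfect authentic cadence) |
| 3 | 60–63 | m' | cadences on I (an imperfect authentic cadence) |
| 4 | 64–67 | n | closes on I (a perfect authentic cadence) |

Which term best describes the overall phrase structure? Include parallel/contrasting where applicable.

parallel double period

Four phrases in two halves: the first half (mm. 52–59) ends with an imperfect authentic cadence, the second (mm. 60-67) with a perfect authentic cadence — a large antecedent–consequent pair, i.e. a double period.
Phrase 3 begins with the same material as phrase 1, making it parallel.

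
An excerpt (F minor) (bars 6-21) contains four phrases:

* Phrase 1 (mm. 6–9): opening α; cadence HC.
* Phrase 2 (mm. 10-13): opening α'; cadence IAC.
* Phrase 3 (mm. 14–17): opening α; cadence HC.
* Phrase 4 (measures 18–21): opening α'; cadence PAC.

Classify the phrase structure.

parallel double period

Four phrases in two halves: the first half (mm. 6-13) ends with an imperfect authentic cadence, the second (bars 14-21) with a perfect authentic cadence — a large antecedent–consequent pair, i.e. a double period.
Phrase 3 begins with the same material as phrase 1, making it parallel.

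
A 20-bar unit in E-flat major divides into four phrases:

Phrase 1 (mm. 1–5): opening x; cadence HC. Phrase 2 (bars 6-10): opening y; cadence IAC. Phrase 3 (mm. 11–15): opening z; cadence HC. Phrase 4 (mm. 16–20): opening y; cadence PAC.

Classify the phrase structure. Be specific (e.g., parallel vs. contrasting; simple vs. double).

Four phrases in two halves: the first half (mm. 1-10) ends with an imperfect authentic cadence, the second (measures 11-20) with a perfect authentic cadence — a large antecedent–consequent pair, i.e. a double period.
Phrase 3 begins with different material from phrase 1, making it contrasting.

contrasting double period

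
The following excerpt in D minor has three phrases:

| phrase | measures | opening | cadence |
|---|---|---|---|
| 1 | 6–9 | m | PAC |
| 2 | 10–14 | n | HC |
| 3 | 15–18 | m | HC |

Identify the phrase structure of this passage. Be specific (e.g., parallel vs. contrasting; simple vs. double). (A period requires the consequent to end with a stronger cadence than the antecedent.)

The final phrase closes with a half cadence, which is not stronger than the preceding half cadence; the 3 phrases lack an overall antecedent–consequent design and so form a phrase group.

phrase group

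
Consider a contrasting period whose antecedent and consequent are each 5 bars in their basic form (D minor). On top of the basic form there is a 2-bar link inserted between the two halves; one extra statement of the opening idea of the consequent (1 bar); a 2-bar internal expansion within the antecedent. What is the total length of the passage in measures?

Basic contrasting period: 5 + 5 = 10 bars.
10 (basic form) + 2 (link) + 1 (extra statement) + 2 (internal expansion) = 15.

15 measures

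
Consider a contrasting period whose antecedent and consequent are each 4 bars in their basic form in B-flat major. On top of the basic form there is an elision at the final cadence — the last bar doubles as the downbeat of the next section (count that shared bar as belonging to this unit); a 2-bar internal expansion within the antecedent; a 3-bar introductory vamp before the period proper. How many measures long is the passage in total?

13 measures

Basic contrasting period: 4 + 4 = 8 bars.
8 (basic form) + 2 (internal expansion) + 3 (introduction) = 13.
The elision shares a bar with the next section but does not change this unit's count.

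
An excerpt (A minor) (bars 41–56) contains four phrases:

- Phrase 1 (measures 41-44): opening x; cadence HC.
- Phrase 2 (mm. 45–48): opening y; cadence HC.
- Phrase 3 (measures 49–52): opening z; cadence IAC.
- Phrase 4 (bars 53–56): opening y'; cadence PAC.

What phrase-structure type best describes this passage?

contrasting double period

Four phrases in two halves: the first half (mm. 41-48) ends with a half cadence, the second (mm. 49–56) with a perfect authentic cadence — a large antecedent–consequent pair, i.e. a double period.
Phrase 3 begins with different material from phrase 1, making it contrasting.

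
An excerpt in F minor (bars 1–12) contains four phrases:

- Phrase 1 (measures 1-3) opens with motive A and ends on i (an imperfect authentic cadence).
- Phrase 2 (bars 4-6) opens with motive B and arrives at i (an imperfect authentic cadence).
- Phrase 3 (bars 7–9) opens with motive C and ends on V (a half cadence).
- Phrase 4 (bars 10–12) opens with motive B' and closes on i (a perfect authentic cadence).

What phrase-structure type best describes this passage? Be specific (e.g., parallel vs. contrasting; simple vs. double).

Four phrases in two halves: the first half (mm. 1–6) ends with an imperfect authentic cadence, the second (measures 7–12) with a perfect authentic cadence — a large antecedent–consequent pair, i.e. a double period.
Phrase 3 begins with different material from phrase 1, making it contrasting.

contrasting double period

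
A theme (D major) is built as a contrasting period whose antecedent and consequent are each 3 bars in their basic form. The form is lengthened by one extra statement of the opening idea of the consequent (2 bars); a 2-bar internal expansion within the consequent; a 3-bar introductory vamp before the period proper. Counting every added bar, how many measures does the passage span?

Basic contrasting period: 3 + 3 = 6 bars.
6 (basic form) + 2 (extra statement) + 2 (internal expansion) + 3 (introduction) = 13.

13 measures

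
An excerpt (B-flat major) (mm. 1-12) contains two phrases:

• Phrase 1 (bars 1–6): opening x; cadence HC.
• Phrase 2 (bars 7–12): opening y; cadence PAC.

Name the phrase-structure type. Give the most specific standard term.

Phrase 1 ends with a half cadence (weaker) and phrase 2 with a perfect authentic cadence (stronger): antecedent + consequent = a period.
The two phrases open with different material (x / y), so the period is contrasting.

contrasting period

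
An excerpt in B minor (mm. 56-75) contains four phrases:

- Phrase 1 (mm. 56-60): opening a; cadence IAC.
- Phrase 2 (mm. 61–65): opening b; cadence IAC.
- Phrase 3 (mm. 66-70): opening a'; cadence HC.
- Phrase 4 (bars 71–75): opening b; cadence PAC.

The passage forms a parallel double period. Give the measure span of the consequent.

In a double period the four phrases pair into a large antecedent (phrases 1–2, ending imperfect authentic cadence) and a large consequent (phrases 3–4, ending perfect authentic cadence). The consequent spans mm. 66–75.

measures 66–75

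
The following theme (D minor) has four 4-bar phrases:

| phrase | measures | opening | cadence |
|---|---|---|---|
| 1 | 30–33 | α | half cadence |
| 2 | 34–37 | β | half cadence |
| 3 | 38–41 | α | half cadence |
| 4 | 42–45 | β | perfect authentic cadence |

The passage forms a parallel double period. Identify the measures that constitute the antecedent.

measures 30–37

In a double period the four phrases pair into a large antecedent (phrases 1–2, ending half cadence) and a large consequent (phrases 3–4, ending perfect authentic cadence). The antecedent spans mm. 30–37.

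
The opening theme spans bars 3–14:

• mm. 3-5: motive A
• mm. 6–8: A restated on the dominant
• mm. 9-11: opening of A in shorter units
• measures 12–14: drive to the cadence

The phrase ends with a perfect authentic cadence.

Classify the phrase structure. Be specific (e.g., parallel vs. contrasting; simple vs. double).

Basic idea (measures 3–5) + its repetition (measures 6-8) form the presentation; fragmentation and cadence (mm. 9–14) form the continuation — the 12-bar whole is a sentence.

sentence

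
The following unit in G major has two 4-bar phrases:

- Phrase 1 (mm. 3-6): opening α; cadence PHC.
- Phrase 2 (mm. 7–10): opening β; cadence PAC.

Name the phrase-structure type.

contrasting period

Phrase 1 ends with a Phrygian half cadence (weaker) and phrase 2 with a perfect authentic cadence (stronger): antecedent + consequent = a period.
The two phrases open with different material (α / β), so the period is contrasting.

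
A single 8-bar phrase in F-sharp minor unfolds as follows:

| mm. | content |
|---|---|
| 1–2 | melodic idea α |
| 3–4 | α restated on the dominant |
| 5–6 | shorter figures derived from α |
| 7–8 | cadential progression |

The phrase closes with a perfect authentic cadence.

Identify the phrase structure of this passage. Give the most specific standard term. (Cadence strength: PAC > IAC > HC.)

Basic idea (bars 1–2) + its repetition (mm. 3–4) form the presentation; fragmentation and cadence (mm. 5–8) form the continuation — the 8-bar whole is a sentence.

sentence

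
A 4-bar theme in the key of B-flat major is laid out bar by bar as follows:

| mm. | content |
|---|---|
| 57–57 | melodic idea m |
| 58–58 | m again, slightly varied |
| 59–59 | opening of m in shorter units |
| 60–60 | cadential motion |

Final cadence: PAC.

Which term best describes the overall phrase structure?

Basic idea (m. 57) + its repetition (bar 58) form the presentation; fragmentation and cadence (mm. 59–60) form the continuation — the 4-bar whole is a sentence.

sentence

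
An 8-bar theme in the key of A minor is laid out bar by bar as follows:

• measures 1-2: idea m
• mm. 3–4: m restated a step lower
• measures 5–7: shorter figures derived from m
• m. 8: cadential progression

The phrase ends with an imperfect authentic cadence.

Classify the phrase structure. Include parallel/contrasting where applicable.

Basic idea (measures 1-2) + its repetition (mm. 3–4) form the presentation; fragmentation and cadence (measures 5-8) form the continuation — the 8-bar whole is a sentence.

sentence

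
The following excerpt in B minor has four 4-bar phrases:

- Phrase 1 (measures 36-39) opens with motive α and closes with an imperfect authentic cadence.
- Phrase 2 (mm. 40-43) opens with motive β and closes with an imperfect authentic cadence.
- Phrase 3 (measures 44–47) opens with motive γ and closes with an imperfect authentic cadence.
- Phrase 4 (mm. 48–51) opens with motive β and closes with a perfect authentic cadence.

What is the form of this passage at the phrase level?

contrasting double period

Four phrases in two halves: the first half (mm. 36–43) ends with an imperfect authentic cadence, the second (mm. 44–51) with a perfect authentic cadence — a large antecedent–consequent pair, i.e. a double period.
Phrase 3 begins with different material from phrase 1, making it contrasting.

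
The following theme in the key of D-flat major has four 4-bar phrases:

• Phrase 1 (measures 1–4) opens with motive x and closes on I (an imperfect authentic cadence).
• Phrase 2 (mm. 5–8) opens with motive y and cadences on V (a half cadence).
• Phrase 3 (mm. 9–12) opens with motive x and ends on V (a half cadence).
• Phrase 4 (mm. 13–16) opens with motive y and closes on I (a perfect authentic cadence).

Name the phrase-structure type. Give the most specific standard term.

Four phrases in two halves: the first half (mm. 1-8) ends with a half cadence, the second (measures 9–16) with a perfect authentic cadence — a large antecedent–consequent pair, i.e. a double period.
Phrase 3 begins with the same material as phrase 1, making it parallel.

parallel double period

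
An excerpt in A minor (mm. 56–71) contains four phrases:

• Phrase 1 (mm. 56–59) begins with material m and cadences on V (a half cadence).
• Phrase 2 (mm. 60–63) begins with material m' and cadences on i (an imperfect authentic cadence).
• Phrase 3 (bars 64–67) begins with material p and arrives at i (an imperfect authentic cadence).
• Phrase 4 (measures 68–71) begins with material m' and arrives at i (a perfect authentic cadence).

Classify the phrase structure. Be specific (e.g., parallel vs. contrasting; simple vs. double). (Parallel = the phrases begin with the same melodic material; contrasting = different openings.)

Four phrases in two halves: the first half (mm. 56–63) ends with an imperfect authentic cadence, the second (mm. 64–71) with a perfect authentic cadence — a large antecedent–consequent pair, i.e. a double period.
Phrase 3 begins with different material from phrase 1, making it contrasting.

contrasting double period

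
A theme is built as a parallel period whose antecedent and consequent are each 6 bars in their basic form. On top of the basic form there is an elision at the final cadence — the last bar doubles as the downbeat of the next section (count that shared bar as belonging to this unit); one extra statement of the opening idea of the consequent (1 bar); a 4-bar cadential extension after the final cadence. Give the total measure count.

Basic parallel period: 6 + 6 = 12 bars.
12 (basic form) + 1 (extra statement) + 4 (cadential extension) = 17.
The elision shares a bar with the next section but does not change this unit's count.

17 measures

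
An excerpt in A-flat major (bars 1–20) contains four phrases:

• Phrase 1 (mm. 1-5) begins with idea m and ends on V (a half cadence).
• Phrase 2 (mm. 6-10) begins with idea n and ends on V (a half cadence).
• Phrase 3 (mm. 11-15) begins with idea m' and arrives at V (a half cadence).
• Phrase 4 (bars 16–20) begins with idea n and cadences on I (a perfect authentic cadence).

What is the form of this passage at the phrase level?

parallel double period

Four phrases in two halves: the first half (measures 1-10) ends with a half cadence, the second (bars 11–20) with a perfect authentic cadence — a large antecedent–consequent pair, i.e. a double period.
Phrase 3 begins with the same material as phrase 1, making it parallel.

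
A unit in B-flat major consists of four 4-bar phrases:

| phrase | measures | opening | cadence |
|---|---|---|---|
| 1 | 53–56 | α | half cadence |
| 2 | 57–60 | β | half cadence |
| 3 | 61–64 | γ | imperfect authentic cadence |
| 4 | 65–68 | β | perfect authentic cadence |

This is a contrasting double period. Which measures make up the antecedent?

measures 53–60

In a double period the first pair of phrases (ending half cadence) is the large antecedent and the second pair (ending perfect authentic cadence) is the large consequent; the antecedent is measures 53–60.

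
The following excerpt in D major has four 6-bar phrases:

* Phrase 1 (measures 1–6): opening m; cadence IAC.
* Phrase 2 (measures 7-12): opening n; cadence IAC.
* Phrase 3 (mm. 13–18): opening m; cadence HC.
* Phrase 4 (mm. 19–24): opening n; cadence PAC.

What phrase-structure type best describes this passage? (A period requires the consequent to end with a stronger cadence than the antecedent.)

parallel double period

Four phrases in two halves: the first half (measures 1–12) ends with an imperfect authentic cadence, the second (mm. 13-24) with a perfect authentic cadence — a large antecedent–consequent pair, i.e. a double period.
Phrase 3 begins with the same material as phrase 1, making it parallel.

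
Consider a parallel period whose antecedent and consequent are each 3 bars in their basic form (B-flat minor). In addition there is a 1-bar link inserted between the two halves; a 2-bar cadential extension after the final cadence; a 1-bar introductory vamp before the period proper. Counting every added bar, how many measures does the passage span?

Basic parallel period: 3 + 3 = 6 bars.
6 (basic form) + 1 (link) + 2 (cadential extension) + 1 (introduction) = 10.

10 measures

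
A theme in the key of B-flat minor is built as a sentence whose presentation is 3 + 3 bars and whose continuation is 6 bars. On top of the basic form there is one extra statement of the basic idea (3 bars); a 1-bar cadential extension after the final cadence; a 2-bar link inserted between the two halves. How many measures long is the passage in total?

18 measures

Basic sentence: 3 + 3 + 6 = 12 bars.
12 (basic form) + 3 (extra statement) + 1 (cadential extension) + 2 (link) = 18.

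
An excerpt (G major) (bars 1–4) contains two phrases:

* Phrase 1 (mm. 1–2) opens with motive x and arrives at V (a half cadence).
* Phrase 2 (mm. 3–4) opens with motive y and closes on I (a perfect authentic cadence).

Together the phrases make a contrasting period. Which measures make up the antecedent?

measures 1–2

The phrase ending with the weaker cadence (half cadence) is the antecedent; the one ending more conclusively (perfect authentic cadence) is the consequent. The antecedent is measures 1–2.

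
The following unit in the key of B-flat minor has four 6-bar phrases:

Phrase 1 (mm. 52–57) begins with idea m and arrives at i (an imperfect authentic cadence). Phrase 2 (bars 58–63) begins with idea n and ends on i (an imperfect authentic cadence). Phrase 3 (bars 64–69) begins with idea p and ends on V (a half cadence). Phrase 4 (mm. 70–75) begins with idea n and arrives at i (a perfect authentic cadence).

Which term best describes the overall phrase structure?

Four phrases in two halves: the first half (measures 52-63) ends with an imperfect authentic cadence, the second (mm. 64–75) with a perfect authentic cadence — a large antecedent–consequent pair, i.e. a double period.
Phrase 3 begins with different material from phrase 1, making it contrasting.

contrasting double period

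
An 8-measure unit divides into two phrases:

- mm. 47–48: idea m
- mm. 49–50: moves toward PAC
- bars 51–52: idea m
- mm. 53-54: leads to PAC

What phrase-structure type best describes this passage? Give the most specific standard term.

repeated phrase

Both phrases have the same opening (m) and the same cadence (perfect authentic cadence): the second is a restatement, not a consequent, so this is a repeated phrase rather than a period.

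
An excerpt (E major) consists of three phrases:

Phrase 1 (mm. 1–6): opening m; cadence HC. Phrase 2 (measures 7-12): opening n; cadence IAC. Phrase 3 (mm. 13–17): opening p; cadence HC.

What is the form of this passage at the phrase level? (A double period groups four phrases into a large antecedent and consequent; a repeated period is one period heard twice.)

phrase group

The final phrase closes with a half cadence, which is not stronger than the preceding imperfect authentic cadence; the 3 phrases lack an overall antecedent–consequent design and so form a phrase group.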